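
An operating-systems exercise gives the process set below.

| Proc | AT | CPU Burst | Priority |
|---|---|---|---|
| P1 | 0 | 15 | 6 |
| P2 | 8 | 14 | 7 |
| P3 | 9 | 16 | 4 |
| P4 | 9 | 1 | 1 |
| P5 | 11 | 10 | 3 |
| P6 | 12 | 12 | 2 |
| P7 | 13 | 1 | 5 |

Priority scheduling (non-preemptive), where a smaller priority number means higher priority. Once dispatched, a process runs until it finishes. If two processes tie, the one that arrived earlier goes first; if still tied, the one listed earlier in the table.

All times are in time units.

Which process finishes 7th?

P2

Schedule: | P1 0-15 | P4 15-16 | P6 16-28 | P5 28-38 | P3 38-54 | P7 54-55 | P2 55-69 |
Completion: P1=15  P2=69  P3=54  P4=16  P5=38  P6=28  P7=55
Turnaround (C−A): P1=15  P2=61  P3=45  P4=7  P5=27  P6=16  P7=42
Finish order: P1 → P4 → P6 → P5 → P3 → P7 → P2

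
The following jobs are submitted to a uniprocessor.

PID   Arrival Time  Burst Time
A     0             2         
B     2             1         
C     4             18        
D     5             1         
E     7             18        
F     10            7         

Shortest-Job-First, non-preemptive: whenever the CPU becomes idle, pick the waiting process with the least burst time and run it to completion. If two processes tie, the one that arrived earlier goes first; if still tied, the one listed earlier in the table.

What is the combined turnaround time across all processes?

100

Schedule: | A 0-2 | B 2-3 | idle 3-4 | C 4-22 | D 22-23 | F 23-30 | E 30-48 |
Completion: A=2  B=3  C=22  D=23  E=48  F=30
Turnaround = completion − arrival: A=2, B=1, C=18, D=18, E=41, F=20
Total turnaround = 2 + 1 + 18 + 18 + 41 + 20 = 100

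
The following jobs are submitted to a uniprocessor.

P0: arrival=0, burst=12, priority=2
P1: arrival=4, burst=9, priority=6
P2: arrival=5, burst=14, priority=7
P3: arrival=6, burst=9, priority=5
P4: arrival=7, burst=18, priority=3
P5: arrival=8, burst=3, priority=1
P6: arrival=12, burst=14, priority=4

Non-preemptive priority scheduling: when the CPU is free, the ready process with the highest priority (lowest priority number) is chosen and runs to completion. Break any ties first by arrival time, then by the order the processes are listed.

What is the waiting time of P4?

Timeline: | P0 0-12 | P5 12-15 | P4 15-33 | P6 33-47 | P3 47-56 | P1 56-65 | P2 65-79 |
Completion: P0=12  P1=65  P2=79  P3=56  P4=33  P5=15  P6=47
Turnaround (C−A): P0=12  P1=61  P2=74  P3=50  P4=26  P5=7  P6=35
Waiting(P4) = turnaround − burst = 26 − 18 = 8

8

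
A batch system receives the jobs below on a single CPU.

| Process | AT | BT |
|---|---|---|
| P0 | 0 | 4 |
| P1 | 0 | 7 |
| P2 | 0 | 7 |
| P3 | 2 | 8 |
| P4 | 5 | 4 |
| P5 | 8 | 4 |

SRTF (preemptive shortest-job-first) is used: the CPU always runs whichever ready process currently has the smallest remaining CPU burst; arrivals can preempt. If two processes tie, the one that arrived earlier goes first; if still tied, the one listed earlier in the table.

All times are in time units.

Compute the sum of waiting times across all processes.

Schedule: | P0 0-4 | P1 4-5 | P4 5-9 | P5 9-13 | P1 13-19 | P2 19-26 | P3 26-34 |
Completion: P0=4  P1=19  P2=26  P3=34  P4=9  P5=13
Waiting = turnaround − burst: P0=0, P1=12, P2=19, P3=24, P4=0, P5=1
Total waiting = 0 + 12 + 19 + 24 + 0 + 1 = 56

56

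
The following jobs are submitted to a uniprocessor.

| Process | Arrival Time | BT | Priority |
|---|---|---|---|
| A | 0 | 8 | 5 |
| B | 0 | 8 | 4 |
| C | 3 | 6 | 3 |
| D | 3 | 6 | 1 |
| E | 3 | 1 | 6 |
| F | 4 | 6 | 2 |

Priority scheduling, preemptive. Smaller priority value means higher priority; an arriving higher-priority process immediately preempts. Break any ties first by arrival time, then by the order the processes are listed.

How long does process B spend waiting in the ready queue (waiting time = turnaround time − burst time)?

18

Gantt: | B 0-3 | D 3-9 | F 9-15 | C 15-21 | B 21-26 | A 26-34 | E 34-35 |
Completion: A=34  B=26  C=21  D=9  E=35  F=15
Turnaround (C−A): A=34  B=26  C=18  D=6  E=32  F=11
Waiting(B) = turnaround − burst = 26 − 8 = 18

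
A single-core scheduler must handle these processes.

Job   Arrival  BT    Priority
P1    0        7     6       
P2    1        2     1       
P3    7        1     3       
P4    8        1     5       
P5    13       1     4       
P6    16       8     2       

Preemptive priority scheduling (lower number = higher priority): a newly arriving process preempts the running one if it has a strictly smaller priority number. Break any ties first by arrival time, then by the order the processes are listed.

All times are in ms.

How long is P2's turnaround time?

Schedule: | P1 0-1 | P2 1-3 | P1 3-7 | P3 7-8 | P4 8-9 | P1 9-11 | idle 11-13 | P5 13-14 | idle 14-16 | P6 16-24 |
Completion: P1=11  P2=3  P3=8  P4=9  P5=14  P6=24
Turnaround (C−A): P1=11  P2=2  P3=1  P4=1  P5=1  P6=8
Turnaround(P2) = completion − arrival = 3 − 1 = 2

2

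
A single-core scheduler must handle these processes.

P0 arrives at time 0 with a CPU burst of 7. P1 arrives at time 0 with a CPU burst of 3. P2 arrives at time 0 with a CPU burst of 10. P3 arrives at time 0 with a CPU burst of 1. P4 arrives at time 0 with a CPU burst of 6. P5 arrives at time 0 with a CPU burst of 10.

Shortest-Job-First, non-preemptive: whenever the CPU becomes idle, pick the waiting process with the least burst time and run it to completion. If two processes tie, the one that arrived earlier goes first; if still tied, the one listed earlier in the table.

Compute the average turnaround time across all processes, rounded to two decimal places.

16.00

Schedule: | P3 0-1 | P1 1-4 | P4 4-10 | P0 10-17 | P2 17-27 | P5 27-37 |
Completion: P0=17  P1=4  P2=27  P3=1  P4=10  P5=37
Turnaround (C−A): P0=17  P1=4  P2=27  P3=1  P4=10  P5=37
Turnaround times: P0=17, P1=4, P2=27, P3=1, P4=10, P5=37
Average turnaround = (17+4+27+1+10+37) / 6 = 96/6 = 16.00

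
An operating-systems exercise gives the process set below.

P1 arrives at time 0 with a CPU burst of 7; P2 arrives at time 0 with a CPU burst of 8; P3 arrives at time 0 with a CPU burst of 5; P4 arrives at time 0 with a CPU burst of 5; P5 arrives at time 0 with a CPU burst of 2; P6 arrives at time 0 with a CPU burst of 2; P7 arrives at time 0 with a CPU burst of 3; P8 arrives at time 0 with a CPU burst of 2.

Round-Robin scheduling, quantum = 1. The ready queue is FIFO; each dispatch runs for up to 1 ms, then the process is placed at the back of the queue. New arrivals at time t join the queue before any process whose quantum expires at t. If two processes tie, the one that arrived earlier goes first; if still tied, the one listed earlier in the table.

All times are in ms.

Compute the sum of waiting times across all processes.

Timeline: | P1 0-1 | P2 1-2 | P3 2-3 | P4 3-4 | P5 4-5 | P6 5-6 | P7 6-7 | P8 7-8 | P1 8-9 | P2 9-10 | P3 10-11 | P4 11-12 | P5 12-13 | P6 13-14 | P7 14-15 | P8 15-16 | P1 16-17 | P2 17-18 | P3 18-19 | P4 19-20 | P7 20-21 | P1 21-22 | P2 22-23 | P3 23-24 | P4 24-25 | P1 25-26 | P2 26-27 | P3 27-28 | P4 28-29 | P1 29-30 | P2 30-31 | P1 31-32 | P2 32-34 |
Completion: P1=32  P2=34  P3=28  P4=29  P5=13  P6=14  P7=21  P8=16
Turnaround (C−A): P1=32  P2=34  P3=28  P4=29  P5=13  P6=14  P7=21  P8=16
Waiting = turnaround − burst: P1=25, P2=26, P3=23, P4=24, P5=11, P6=12, P7=18, P8=14
Total waiting = 25 + 26 + 23 + 24 + 11 + 12 + 18 + 14 = 153

153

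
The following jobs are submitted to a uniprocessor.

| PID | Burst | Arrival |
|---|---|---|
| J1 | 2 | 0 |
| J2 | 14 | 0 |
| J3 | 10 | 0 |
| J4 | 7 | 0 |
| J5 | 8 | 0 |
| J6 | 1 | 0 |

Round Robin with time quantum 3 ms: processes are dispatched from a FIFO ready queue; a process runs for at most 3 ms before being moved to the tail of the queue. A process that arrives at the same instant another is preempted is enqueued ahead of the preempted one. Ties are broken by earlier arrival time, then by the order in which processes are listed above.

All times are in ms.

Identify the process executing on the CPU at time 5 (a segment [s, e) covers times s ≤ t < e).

J3

Gantt: | J1 0-2 | J2 2-5 | J3 5-8 | J4 8-11 | J5 11-14 | J6 14-15 | J2 15-18 | J3 18-21 | J4 21-24 | J5 24-27 | J2 27-30 | J3 30-33 | J4 33-34 | J5 34-36 | J2 36-39 | J3 39-40 | J2 40-42 |
Completion: J1=2  J2=42  J3=40  J4=34  J5=36  J6=15
Turnaround (C−A): J1=2  J2=42  J3=40  J4=34  J5=36  J6=15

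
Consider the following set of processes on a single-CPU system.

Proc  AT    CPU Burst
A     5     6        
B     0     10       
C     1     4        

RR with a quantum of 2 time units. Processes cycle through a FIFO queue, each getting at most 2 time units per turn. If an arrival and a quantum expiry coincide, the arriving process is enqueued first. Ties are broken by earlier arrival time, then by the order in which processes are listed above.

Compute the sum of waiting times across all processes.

Schedule: | B 0-2 | C 2-4 | B 4-6 | C 6-8 | A 8-10 | B 10-12 | A 12-14 | B 14-16 | A 16-18 | B 18-20 |
Completion: A=18  B=20  C=8
Waiting = turnaround − burst: A=7, B=10, C=3
Total waiting = 7 + 10 + 3 = 20

20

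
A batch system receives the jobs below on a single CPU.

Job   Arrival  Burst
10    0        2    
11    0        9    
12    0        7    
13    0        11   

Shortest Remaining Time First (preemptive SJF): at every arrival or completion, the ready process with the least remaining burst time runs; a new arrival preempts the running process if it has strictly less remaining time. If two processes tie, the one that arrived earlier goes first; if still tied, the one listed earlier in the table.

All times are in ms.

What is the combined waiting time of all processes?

29

Timeline: | 10 0-2 | 12 2-9 | 11 9-18 | 13 18-29 |
Completion: 10=2  11=18  12=9  13=29
Turnaround (C−A): 10=2  11=18  12=9  13=29
Waiting = turnaround − burst: 10=0, 11=9, 12=2, 13=18
Total waiting = 0 + 9 + 2 + 18 = 29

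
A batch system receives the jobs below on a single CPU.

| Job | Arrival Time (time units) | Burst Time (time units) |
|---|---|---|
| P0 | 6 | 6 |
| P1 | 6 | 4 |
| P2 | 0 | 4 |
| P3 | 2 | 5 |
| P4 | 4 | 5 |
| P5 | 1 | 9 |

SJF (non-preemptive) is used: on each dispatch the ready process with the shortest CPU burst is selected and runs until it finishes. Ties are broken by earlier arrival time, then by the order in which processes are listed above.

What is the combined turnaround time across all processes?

82

Schedule: | P2 0-4 | P3 4-9 | P1 9-13 | P4 13-18 | P0 18-24 | P5 24-33 |
Completion: P0=24  P1=13  P2=4  P3=9  P4=18  P5=33
Turnaround (C−A): P0=18  P1=7  P2=4  P3=7  P4=14  P5=32
Turnaround = completion − arrival: P0=18, P1=7, P2=4, P3=7, P4=14, P5=32
Total turnaround = 18 + 7 + 4 + 7 + 14 + 32 = 82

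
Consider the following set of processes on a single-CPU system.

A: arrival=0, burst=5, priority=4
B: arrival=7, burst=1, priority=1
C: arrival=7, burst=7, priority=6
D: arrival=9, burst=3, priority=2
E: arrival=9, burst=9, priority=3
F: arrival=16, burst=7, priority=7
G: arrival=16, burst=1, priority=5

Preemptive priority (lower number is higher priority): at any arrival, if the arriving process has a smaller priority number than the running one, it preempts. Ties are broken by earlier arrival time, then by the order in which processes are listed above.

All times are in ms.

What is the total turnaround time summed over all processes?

Schedule: | A 0-5 | idle 5-7 | B 7-8 | C 8-9 | D 9-12 | E 12-21 | G 21-22 | C 22-28 | F 28-35 |
Completion: A=5  B=8  C=28  D=12  E=21  F=35  G=22
Turnaround (C−A): A=5  B=1  C=21  D=3  E=12  F=19  G=6
Turnaround = completion − arrival: A=5, B=1, C=21, D=3, E=12, F=19, G=6
Total turnaround = 5 + 1 + 21 + 3 + 12 + 19 + 6 = 67

67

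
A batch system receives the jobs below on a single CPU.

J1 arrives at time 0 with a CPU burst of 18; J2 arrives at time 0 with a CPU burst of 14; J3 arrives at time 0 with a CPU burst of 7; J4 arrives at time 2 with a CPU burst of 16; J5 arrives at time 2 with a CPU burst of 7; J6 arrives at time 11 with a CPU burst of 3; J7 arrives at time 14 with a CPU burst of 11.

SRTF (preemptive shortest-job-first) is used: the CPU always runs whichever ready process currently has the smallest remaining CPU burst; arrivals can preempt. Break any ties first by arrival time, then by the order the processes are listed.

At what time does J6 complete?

17

Timeline: | J3 0-7 | J5 7-14 | J6 14-17 | J7 17-28 | J2 28-42 | J4 42-58 | J1 58-76 |
Completion: J1=76  J2=42  J3=7  J4=58  J5=14  J6=17  J7=28
Turnaround (C−A): J1=76  J2=42  J3=7  J4=56  J5=12  J6=6  J7=14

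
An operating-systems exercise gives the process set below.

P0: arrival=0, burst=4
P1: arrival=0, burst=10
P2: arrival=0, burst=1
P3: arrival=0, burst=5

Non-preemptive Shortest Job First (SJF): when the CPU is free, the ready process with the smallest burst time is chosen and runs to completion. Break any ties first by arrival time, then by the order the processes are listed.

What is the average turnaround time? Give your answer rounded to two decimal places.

9.00

Gantt: | P2 0-1 | P0 1-5 | P3 5-10 | P1 10-20 |
Completion: P0=5  P1=20  P2=1  P3=10
Turnaround (C−A): P0=5  P1=20  P2=1  P3=10
Turnaround times: P0=5, P1=20, P2=1, P3=10
Average turnaround = (5+20+1+10) / 4 = 36/4 = 9.00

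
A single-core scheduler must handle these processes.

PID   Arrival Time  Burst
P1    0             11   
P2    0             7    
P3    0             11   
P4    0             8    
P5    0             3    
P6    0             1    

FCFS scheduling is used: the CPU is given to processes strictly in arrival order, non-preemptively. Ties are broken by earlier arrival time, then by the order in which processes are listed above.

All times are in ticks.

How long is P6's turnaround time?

41

Gantt: | P1 0-11 | P2 11-18 | P3 18-29 | P4 29-37 | P5 37-40 | P6 40-41 |
Completion: P1=11  P2=18  P3=29  P4=37  P5=40  P6=41
Turnaround (C−A): P1=11  P2=18  P3=29  P4=37  P5=40  P6=41
Turnaround(P6) = completion − arrival = 41 − 0 = 41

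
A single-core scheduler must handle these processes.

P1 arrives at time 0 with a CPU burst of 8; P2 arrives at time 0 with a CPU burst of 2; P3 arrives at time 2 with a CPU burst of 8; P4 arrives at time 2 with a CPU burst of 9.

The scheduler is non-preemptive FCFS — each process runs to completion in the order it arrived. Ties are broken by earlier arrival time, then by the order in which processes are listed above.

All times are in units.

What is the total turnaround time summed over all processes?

59

Schedule: | P1 0-8 | P2 8-10 | P3 10-18 | P4 18-27 |
Completion: P1=8  P2=10  P3=18  P4=27
Turnaround (C−A): P1=8  P2=10  P3=16  P4=25
Turnaround = completion − arrival: P1=8, P2=10, P3=16, P4=25
Total turnaround = 8 + 10 + 16 + 25 = 59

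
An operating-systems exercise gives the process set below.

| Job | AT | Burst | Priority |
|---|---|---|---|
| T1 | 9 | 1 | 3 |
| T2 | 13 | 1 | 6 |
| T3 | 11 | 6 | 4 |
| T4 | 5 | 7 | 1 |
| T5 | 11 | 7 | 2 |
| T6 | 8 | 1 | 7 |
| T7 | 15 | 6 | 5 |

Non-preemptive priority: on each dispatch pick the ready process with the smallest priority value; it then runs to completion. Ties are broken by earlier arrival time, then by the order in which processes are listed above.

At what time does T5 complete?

Timeline: | idle 0-5 | T4 5-12 | T5 12-19 | T1 19-20 | T3 20-26 | T7 26-32 | T2 32-33 | T6 33-34 |
Completion: T1=20  T2=33  T3=26  T4=12  T5=19  T6=34  T7=32
Turnaround (C−A): T1=11  T2=20  T3=15  T4=7  T5=8  T6=26  T7=17

19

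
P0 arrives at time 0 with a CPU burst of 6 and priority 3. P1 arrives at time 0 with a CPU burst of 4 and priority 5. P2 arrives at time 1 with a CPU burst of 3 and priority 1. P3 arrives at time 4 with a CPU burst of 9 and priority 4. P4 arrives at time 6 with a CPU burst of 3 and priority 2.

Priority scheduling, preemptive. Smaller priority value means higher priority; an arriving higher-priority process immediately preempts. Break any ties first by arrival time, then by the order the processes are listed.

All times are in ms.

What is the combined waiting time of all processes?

Timeline: | P0 0-1 | P2 1-4 | P0 4-6 | P4 6-9 | P0 9-12 | P3 12-21 | P1 21-25 |
Completion: P0=12  P1=25  P2=4  P3=21  P4=9
Turnaround (C−A): P0=12  P1=25  P2=3  P3=17  P4=3
Waiting = turnaround − burst: P0=6, P1=21, P2=0, P3=8, P4=0
Total waiting = 6 + 21 + 0 + 8 + 0 = 35

35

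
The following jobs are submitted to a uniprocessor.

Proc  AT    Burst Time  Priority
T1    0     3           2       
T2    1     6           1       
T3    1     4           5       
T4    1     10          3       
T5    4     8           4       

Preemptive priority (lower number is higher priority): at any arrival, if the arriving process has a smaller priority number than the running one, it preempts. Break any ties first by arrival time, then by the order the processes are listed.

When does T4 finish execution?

19

Schedule: | T1 0-1 | T2 1-7 | T1 7-9 | T4 9-19 | T5 19-27 | T3 27-31 |
Completion: T1=9  T2=7  T3=31  T4=19  T5=27
Turnaround (C−A): T1=9  T2=6  T3=30  T4=18  T5=23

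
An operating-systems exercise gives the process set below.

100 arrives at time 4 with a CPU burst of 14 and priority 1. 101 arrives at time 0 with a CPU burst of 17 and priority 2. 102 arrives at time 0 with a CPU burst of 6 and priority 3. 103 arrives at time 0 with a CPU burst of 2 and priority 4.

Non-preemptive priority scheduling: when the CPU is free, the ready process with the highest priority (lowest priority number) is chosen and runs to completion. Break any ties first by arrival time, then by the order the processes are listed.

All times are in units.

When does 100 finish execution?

31

Timeline: | 101 0-17 | 100 17-31 | 102 31-37 | 103 37-39 |
Completion: 100=31  101=17  102=37  103=39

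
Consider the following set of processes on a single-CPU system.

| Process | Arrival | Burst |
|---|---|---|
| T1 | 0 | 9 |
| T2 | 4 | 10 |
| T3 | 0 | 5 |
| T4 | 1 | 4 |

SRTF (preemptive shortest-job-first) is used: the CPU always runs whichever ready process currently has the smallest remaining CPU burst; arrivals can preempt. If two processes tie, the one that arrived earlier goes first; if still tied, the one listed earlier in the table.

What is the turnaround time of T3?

5

Timeline: | T3 0-5 | T4 5-9 | T1 9-18 | T2 18-28 |
Completion: T1=18  T2=28  T3=5  T4=9
Turnaround (C−A): T1=18  T2=24  T3=5  T4=8
Turnaround(T3) = completion − arrival = 5 − 0 = 5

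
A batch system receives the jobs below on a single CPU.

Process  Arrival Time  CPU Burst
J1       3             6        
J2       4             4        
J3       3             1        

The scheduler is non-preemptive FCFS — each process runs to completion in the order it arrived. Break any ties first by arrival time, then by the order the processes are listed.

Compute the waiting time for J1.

Timeline: | idle 0-3 | J1 3-9 | J3 9-10 | J2 10-14 |
Completion: J1=9  J2=14  J3=10
Turnaround (C−A): J1=6  J2=10  J3=7
Waiting(J1) = turnaround − burst = 6 − 6 = 0

0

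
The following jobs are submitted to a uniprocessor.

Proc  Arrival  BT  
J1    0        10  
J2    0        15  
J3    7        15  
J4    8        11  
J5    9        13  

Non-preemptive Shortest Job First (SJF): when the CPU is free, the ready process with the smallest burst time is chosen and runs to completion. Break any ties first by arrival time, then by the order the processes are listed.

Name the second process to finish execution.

J4

Gantt: | J1 0-10 | J4 10-21 | J5 21-34 | J2 34-49 | J3 49-64 |
Completion: J1=10  J2=49  J3=64  J4=21  J5=34
Turnaround (C−A): J1=10  J2=49  J3=57  J4=13  J5=25
Finish order: J1 → J4 → J5 → J2 → J3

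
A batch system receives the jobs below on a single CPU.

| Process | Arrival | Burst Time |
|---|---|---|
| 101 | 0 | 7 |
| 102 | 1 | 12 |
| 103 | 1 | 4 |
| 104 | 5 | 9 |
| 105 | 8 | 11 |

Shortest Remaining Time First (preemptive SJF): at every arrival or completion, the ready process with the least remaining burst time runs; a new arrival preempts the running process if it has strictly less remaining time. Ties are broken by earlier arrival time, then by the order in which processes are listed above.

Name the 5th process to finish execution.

Timeline: | 101 0-1 | 103 1-5 | 101 5-11 | 104 11-20 | 105 20-31 | 102 31-43 |
Completion: 101=11  102=43  103=5  104=20  105=31
Finish order: 103 → 101 → 104 → 105 → 102

102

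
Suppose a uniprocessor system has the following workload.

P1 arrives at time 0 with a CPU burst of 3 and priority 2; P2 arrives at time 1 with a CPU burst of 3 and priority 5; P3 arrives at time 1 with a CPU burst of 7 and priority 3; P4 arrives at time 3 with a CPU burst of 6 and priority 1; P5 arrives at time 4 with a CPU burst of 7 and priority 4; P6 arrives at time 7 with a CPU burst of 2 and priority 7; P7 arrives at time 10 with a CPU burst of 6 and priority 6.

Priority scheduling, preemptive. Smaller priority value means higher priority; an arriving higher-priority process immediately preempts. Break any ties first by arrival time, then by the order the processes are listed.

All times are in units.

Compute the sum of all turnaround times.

Gantt: | P1 0-3 | P4 3-9 | P3 9-16 | P5 16-23 | P2 23-26 | P7 26-32 | P6 32-34 |
Completion: P1=3  P2=26  P3=16  P4=9  P5=23  P6=34  P7=32
Turnaround = completion − arrival: P1=3, P2=25, P3=15, P4=6, P5=19, P6=27, P7=22
Total turnaround = 3 + 25 + 15 + 6 + 19 + 27 + 22 = 117

117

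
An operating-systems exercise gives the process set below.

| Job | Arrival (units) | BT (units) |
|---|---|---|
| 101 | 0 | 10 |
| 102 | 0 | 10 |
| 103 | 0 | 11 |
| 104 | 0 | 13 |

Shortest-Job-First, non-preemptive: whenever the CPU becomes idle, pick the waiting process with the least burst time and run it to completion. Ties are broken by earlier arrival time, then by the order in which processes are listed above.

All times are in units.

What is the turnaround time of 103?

Timeline: | 101 0-10 | 102 10-20 | 103 20-31 | 104 31-44 |
Completion: 101=10  102=20  103=31  104=44
Turnaround (C−A): 101=10  102=20  103=31  104=44
Turnaround(103) = completion − arrival = 31 − 0 = 31

31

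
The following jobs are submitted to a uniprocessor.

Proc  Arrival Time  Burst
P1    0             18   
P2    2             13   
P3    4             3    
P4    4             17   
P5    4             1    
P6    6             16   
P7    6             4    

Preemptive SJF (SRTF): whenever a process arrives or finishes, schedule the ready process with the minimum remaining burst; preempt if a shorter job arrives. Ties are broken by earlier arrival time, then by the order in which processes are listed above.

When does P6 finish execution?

55

Gantt: | P1 0-2 | P2 2-4 | P5 4-5 | P3 5-8 | P7 8-12 | P2 12-23 | P1 23-39 | P6 39-55 | P4 55-72 |
Completion: P1=39  P2=23  P3=8  P4=72  P5=5  P6=55  P7=12
Turnaround (C−A): P1=39  P2=21  P3=4  P4=68  P5=1  P6=49  P7=6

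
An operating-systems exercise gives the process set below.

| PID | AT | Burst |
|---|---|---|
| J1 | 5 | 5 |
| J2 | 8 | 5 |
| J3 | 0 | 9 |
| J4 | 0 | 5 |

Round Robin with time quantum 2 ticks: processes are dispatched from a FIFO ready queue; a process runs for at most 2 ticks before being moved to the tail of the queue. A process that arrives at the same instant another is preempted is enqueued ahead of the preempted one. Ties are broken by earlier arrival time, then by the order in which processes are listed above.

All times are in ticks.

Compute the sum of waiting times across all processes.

Gantt: | J3 0-2 | J4 2-4 | J3 4-6 | J4 6-8 | J1 8-10 | J3 10-12 | J2 12-14 | J4 14-15 | J1 15-17 | J3 17-19 | J2 19-21 | J1 21-22 | J3 22-23 | J2 23-24 |
Completion: J1=22  J2=24  J3=23  J4=15
Turnaround (C−A): J1=17  J2=16  J3=23  J4=15
Waiting = turnaround − burst: J1=12, J2=11, J3=14, J4=10
Total waiting = 12 + 11 + 14 + 10 = 47

47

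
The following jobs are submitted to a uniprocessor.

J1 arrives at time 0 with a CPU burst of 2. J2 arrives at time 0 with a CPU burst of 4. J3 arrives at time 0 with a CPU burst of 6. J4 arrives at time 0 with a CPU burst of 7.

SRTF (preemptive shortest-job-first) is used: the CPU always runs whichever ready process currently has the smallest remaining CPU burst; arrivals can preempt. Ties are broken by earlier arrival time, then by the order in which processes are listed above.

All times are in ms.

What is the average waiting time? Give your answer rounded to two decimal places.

5.00

Schedule: | J1 0-2 | J2 2-6 | J3 6-12 | J4 12-19 |
Completion: J1=2  J2=6  J3=12  J4=19
Waiting times: J1=0, J2=2, J3=6, J4=12
Average waiting = (0+2+6+12) / 4 = 20/4 = 5.00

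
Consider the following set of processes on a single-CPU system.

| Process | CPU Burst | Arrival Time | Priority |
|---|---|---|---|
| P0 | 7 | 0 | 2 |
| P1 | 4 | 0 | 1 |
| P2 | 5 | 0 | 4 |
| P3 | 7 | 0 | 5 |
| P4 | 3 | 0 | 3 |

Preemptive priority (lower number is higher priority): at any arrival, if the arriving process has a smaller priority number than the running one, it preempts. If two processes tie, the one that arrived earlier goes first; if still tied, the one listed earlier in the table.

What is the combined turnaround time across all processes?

Gantt: | P1 0-4 | P0 4-11 | P4 11-14 | P2 14-19 | P3 19-26 |
Completion: P0=11  P1=4  P2=19  P3=26  P4=14
Turnaround (C−A): P0=11  P1=4  P2=19  P3=26  P4=14
Turnaround = completion − arrival: P0=11, P1=4, P2=19, P3=26, P4=14
Total turnaround = 11 + 4 + 19 + 26 + 14 = 74

74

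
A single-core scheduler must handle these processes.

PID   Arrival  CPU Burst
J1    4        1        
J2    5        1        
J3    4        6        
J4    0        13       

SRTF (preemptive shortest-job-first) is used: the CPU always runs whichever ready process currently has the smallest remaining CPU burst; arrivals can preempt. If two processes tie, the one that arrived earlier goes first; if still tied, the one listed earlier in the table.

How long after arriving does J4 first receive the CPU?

0

Gantt: | J4 0-4 | J1 4-5 | J2 5-6 | J3 6-12 | J4 12-21 |
Completion: J1=5  J2=6  J3=12  J4=21
Turnaround (C−A): J1=1  J2=1  J3=8  J4=21
Response(J4) = first start − arrival = 0 − 0 = 0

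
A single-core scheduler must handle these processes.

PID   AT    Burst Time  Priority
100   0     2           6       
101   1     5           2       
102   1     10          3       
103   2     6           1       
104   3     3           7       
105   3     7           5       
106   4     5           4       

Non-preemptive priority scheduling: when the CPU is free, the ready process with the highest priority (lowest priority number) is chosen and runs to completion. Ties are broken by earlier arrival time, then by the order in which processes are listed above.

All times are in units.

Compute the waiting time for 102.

Timeline: | 100 0-2 | 103 2-8 | 101 8-13 | 102 13-23 | 106 23-28 | 105 28-35 | 104 35-38 |
Completion: 100=2  101=13  102=23  103=8  104=38  105=35  106=28
Turnaround (C−A): 100=2  101=12  102=22  103=6  104=35  105=32  106=24
Waiting(102) = turnaround − burst = 22 − 10 = 12

12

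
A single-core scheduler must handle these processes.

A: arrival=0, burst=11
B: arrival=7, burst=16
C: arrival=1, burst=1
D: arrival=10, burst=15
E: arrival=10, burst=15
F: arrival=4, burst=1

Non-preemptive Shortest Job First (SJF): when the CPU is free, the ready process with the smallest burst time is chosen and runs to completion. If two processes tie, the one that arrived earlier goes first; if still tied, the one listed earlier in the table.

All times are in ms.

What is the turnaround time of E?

Timeline: | A 0-11 | C 11-12 | F 12-13 | D 13-28 | E 28-43 | B 43-59 |
Completion: A=11  B=59  C=12  D=28  E=43  F=13
Turnaround(E) = completion − arrival = 43 − 10 = 33

33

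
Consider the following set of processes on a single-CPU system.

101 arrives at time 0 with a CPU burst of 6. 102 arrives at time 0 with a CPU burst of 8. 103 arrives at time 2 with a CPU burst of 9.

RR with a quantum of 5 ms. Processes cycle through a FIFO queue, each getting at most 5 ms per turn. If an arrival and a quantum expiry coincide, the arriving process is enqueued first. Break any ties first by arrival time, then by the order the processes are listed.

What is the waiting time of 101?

10

Timeline: | 101 0-5 | 102 5-10 | 103 10-15 | 101 15-16 | 102 16-19 | 103 19-23 |
Completion: 101=16  102=19  103=23
Waiting(101) = turnaround − burst = 16 − 6 = 10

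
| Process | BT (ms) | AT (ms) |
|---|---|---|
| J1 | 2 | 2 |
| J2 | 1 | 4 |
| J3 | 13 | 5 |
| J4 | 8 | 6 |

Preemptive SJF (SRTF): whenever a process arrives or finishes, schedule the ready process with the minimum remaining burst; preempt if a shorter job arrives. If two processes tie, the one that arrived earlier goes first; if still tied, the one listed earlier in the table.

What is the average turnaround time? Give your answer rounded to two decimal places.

8.00

Gantt: | idle 0-2 | J1 2-4 | J2 4-5 | J3 5-6 | J4 6-14 | J3 14-26 |
Completion: J1=4  J2=5  J3=26  J4=14
Turnaround times: J1=2, J2=1, J3=21, J4=8
Average turnaround = (2+1+21+8) / 4 = 32/4 = 8.00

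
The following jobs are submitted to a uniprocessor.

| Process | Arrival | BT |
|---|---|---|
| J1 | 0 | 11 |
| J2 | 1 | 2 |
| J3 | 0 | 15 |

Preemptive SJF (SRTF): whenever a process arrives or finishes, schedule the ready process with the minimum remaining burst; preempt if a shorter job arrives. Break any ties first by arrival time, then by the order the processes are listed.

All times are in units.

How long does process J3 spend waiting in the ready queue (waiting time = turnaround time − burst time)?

13

Schedule: | J1 0-1 | J2 1-3 | J1 3-13 | J3 13-28 |
Completion: J1=13  J2=3  J3=28
Turnaround (C−A): J1=13  J2=2  J3=28
Waiting(J3) = turnaround − burst = 28 − 15 = 13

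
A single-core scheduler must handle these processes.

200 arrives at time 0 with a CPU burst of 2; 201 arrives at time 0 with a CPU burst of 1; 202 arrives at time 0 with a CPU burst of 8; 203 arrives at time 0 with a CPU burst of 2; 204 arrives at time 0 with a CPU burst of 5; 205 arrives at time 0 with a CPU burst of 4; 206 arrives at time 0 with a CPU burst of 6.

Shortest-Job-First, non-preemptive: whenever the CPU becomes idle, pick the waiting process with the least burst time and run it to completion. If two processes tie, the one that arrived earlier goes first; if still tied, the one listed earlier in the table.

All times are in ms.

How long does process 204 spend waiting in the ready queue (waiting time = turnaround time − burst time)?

9

Gantt: | 201 0-1 | 200 1-3 | 203 3-5 | 205 5-9 | 204 9-14 | 206 14-20 | 202 20-28 |
Completion: 200=3  201=1  202=28  203=5  204=14  205=9  206=20
Turnaround (C−A): 200=3  201=1  202=28  203=5  204=14  205=9  206=20
Waiting(204) = turnaround − burst = 14 − 5 = 9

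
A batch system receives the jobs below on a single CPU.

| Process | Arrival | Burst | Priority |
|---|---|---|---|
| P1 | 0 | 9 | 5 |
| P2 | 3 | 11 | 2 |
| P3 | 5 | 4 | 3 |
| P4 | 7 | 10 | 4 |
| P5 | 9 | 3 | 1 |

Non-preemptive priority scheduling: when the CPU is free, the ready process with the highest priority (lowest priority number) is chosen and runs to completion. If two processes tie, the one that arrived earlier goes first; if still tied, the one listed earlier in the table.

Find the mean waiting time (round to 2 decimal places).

Timeline: | P1 0-9 | P5 9-12 | P2 12-23 | P3 23-27 | P4 27-37 |
Completion: P1=9  P2=23  P3=27  P4=37  P5=12
Waiting times: P1=0, P2=9, P3=18, P4=20, P5=0
Average waiting = (0+9+18+20+0) / 5 = 47/5 = 9.40

9.40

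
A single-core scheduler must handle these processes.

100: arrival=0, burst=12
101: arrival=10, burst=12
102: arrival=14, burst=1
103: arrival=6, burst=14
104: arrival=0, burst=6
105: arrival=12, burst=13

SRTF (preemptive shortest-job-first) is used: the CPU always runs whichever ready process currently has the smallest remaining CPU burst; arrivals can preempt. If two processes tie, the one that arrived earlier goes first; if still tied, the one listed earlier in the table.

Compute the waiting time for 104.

Schedule: | 104 0-6 | 100 6-14 | 102 14-15 | 100 15-19 | 101 19-31 | 105 31-44 | 103 44-58 |
Completion: 100=19  101=31  102=15  103=58  104=6  105=44
Turnaround (C−A): 100=19  101=21  102=1  103=52  104=6  105=32
Waiting(104) = turnaround − burst = 6 − 6 = 0

0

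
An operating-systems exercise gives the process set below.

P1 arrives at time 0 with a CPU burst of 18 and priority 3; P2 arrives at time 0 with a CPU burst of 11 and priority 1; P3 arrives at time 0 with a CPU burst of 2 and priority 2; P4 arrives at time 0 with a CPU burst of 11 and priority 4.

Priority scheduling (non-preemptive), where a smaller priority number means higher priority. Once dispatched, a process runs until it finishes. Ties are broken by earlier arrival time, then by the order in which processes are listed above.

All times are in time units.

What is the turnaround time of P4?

42

Schedule: | P2 0-11 | P3 11-13 | P1 13-31 | P4 31-42 |
Completion: P1=31  P2=11  P3=13  P4=42
Turnaround (C−A): P1=31  P2=11  P3=13  P4=42
Turnaround(P4) = completion − arrival = 42 − 0 = 42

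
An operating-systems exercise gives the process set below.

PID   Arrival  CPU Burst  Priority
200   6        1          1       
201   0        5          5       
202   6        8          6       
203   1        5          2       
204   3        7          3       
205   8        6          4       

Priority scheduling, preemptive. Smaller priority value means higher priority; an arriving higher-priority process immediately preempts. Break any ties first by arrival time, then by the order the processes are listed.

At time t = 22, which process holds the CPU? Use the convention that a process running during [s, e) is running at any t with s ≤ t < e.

Timeline: | 201 0-1 | 203 1-6 | 200 6-7 | 204 7-14 | 205 14-20 | 201 20-24 | 202 24-32 |
Completion: 200=7  201=24  202=32  203=6  204=14  205=20

201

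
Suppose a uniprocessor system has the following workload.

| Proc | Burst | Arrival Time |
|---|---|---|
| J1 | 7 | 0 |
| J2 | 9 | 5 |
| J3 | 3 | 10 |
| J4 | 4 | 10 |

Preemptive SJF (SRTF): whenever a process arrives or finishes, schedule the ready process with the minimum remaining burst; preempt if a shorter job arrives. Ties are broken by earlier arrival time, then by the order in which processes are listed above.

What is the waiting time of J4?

3

Schedule: | J1 0-7 | J2 7-10 | J3 10-13 | J4 13-17 | J2 17-23 |
Completion: J1=7  J2=23  J3=13  J4=17
Turnaround (C−A): J1=7  J2=18  J3=3  J4=7
Waiting(J4) = turnaround − burst = 7 − 4 = 3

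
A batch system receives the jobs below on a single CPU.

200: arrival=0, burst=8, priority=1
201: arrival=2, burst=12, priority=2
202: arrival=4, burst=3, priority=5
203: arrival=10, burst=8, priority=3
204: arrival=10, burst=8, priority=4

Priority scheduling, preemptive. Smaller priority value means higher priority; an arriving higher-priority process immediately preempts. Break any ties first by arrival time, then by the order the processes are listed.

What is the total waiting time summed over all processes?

66

Schedule: | 200 0-8 | 201 8-20 | 203 20-28 | 204 28-36 | 202 36-39 |
Completion: 200=8  201=20  202=39  203=28  204=36
Waiting = turnaround − burst: 200=0, 201=6, 202=32, 203=10, 204=18
Total waiting = 0 + 6 + 32 + 10 + 18 = 66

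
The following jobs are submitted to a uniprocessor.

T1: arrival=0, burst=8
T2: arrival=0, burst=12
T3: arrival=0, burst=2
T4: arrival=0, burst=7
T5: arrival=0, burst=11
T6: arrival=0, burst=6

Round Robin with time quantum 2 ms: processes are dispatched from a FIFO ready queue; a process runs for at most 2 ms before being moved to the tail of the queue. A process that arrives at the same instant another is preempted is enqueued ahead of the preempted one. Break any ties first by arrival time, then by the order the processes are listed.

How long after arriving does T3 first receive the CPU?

4

Schedule: | T1 0-2 | T2 2-4 | T3 4-6 | T4 6-8 | T5 8-10 | T6 10-12 | T1 12-14 | T2 14-16 | T4 16-18 | T5 18-20 | T6 20-22 | T1 22-24 | T2 24-26 | T4 26-28 | T5 28-30 | T6 30-32 | T1 32-34 | T2 34-36 | T4 36-37 | T5 37-39 | T2 39-41 | T5 41-43 | T2 43-45 | T5 45-46 |
Completion: T1=34  T2=45  T3=6  T4=37  T5=46  T6=32
Turnaround (C−A): T1=34  T2=45  T3=6  T4=37  T5=46  T6=32
Response(T3) = first start − arrival = 4 − 0 = 4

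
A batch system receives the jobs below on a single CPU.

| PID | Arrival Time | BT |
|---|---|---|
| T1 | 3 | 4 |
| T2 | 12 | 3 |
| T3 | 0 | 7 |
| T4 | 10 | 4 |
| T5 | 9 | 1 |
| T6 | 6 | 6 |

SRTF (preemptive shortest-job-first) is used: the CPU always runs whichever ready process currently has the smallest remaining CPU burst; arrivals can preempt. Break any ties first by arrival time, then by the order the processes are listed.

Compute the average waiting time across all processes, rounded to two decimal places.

Schedule: | T3 0-7 | T1 7-9 | T5 9-10 | T1 10-12 | T2 12-15 | T4 15-19 | T6 19-25 |
Completion: T1=12  T2=15  T3=7  T4=19  T5=10  T6=25
Turnaround (C−A): T1=9  T2=3  T3=7  T4=9  T5=1  T6=19
Waiting times: T1=5, T2=0, T3=0, T4=5, T5=0, T6=13
Average waiting = (5+0+0+5+0+13) / 6 = 23/6 = 3.83

3.83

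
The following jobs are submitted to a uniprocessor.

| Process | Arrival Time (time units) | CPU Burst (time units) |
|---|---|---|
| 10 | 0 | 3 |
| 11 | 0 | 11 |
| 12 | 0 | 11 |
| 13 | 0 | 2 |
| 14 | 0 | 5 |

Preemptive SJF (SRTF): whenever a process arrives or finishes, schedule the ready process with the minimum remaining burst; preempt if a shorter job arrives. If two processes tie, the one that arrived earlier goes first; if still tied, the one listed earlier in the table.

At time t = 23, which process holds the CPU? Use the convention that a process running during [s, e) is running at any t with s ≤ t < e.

12

Gantt: | 13 0-2 | 10 2-5 | 14 5-10 | 11 10-21 | 12 21-32 |
Completion: 10=5  11=21  12=32  13=2  14=10
Turnaround (C−A): 10=5  11=21  12=32  13=2  14=10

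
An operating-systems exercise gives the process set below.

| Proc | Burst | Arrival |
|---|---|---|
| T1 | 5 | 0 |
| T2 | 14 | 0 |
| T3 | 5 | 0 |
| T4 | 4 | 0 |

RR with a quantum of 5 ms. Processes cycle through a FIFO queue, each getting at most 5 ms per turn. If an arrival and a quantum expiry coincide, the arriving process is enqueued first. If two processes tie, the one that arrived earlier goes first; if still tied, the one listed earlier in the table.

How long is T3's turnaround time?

Schedule: | T1 0-5 | T2 5-10 | T3 10-15 | T4 15-19 | T2 19-28 |
Completion: T1=5  T2=28  T3=15  T4=19
Turnaround (C−A): T1=5  T2=28  T3=15  T4=19
Turnaround(T3) = completion − arrival = 15 − 0 = 15

15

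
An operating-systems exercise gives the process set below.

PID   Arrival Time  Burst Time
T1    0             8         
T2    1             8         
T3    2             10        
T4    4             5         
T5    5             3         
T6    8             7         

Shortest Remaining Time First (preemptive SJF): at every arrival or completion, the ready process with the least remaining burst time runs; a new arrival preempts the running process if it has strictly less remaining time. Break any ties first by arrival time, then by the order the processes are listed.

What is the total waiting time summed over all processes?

69

Schedule: | T1 0-8 | T5 8-11 | T4 11-16 | T6 16-23 | T2 23-31 | T3 31-41 |
Completion: T1=8  T2=31  T3=41  T4=16  T5=11  T6=23
Turnaround (C−A): T1=8  T2=30  T3=39  T4=12  T5=6  T6=15
Waiting = turnaround − burst: T1=0, T2=22, T3=29, T4=7, T5=3, T6=8
Total waiting = 0 + 22 + 29 + 7 + 3 + 8 = 69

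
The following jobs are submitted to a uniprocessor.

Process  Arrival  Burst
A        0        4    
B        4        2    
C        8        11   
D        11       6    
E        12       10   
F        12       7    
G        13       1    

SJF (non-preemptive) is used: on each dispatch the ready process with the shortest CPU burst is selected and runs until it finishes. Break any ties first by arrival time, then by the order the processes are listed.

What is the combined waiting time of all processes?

Gantt: | A 0-4 | B 4-6 | idle 6-8 | C 8-19 | G 19-20 | D 20-26 | F 26-33 | E 33-43 |
Completion: A=4  B=6  C=19  D=26  E=43  F=33  G=20
Turnaround (C−A): A=4  B=2  C=11  D=15  E=31  F=21  G=7
Waiting = turnaround − burst: A=0, B=0, C=0, D=9, E=21, F=14, G=6
Total waiting = 0 + 0 + 0 + 9 + 21 + 14 + 6 = 50

50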